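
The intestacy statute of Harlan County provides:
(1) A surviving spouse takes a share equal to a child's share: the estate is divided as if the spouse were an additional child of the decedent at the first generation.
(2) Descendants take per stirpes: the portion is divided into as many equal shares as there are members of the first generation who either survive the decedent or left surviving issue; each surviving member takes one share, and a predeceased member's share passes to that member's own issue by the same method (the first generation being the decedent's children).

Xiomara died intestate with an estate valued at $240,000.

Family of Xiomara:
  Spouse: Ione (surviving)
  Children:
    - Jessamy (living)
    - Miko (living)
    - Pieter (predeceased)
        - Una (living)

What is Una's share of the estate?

Una receives $60,000.

The spouse counts as an additional share at the children's level, so there are 4 primary shares of $60,000. Ione takes one such share ($60,000).
The children's combined portion ($180,000) is divided into 3 shares of $60,000: Jessamy and Miko each take $60,000; Pieter's $60,000 share passes to Pieter's issue.
Pieter's share ($60,000) passes entirely to Una.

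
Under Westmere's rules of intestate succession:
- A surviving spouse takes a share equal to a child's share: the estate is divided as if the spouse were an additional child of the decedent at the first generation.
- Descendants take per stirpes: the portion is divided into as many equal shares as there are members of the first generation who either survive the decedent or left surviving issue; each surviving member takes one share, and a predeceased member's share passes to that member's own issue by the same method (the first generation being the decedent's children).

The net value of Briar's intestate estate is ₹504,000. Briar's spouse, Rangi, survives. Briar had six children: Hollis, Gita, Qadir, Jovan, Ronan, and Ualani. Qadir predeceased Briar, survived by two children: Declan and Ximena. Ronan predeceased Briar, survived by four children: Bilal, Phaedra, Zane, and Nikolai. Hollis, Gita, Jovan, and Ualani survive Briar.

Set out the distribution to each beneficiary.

The spouse counts as an additional share at the children's level, so there are 7 primary shares of ₹72,000. Rangi takes one such share (₹72,000).
The children's combined portion (₹432,000) is divided into 6 shares of ₹72,000: Hollis, Gita, Jovan, and Ualani each take ₹72,000; Qadir's ₹72,000 share passes to Qadir's issue; Ronan's ₹72,000 share passes to Ronan's issue.
Qadir's share (₹72,000) is divided into 2 shares of ₹36,000: Declan and Ximena each take ₹36,000.
Ronan's share (₹72,000) is divided into 4 shares of ₹18,000: Bilal, Phaedra, Zane, and Nikolai each take ₹18,000.

Rangi: ₹72,000; Hollis: ₹72,000; Gita: ₹72,000; Declan: ₹36,000; Ximena: ₹36,000; Jovan: ₹72,000; Bilal: ₹18,000; Phaedra: ₹18,000; Zane: ₹18,000; Nikolai: ₹18,000; Ualani: ₹72,000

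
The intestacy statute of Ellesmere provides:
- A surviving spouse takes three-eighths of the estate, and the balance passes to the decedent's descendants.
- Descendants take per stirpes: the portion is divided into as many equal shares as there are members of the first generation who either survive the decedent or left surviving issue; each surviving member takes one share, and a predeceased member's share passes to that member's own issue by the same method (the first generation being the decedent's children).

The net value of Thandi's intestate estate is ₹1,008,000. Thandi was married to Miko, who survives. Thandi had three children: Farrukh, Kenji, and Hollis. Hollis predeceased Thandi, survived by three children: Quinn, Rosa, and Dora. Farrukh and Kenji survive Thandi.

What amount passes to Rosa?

Rosa receives ₹70,000.

Miko takes three-eighths of ₹1,008,000 = ₹378,000. The remaining ₹630,000 passes to the descendants.
The descendants' portion (₹630,000) is divided into 3 shares of ₹210,000: Farrukh and Kenji each take ₹210,000; Hollis's ₹210,000 share passes to Hollis's issue.
Hollis's share (₹210,000) is divided into 3 shares of ₹70,000: Quinn, Rosa, and Dora each take ₹70,000.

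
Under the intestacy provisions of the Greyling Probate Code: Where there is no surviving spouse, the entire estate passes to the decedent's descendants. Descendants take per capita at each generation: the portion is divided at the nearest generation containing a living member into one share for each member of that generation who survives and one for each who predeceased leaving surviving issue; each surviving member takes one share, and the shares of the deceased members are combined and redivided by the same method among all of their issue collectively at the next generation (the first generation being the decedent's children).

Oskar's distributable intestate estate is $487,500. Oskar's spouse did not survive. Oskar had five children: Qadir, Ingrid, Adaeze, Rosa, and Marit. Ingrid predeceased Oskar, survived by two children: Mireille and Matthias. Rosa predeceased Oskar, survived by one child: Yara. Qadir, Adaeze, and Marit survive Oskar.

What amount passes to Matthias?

Matthias receives $65,000.

The entire $487,500 passes to the descendants.
That amount ($487,500) is divided at the children's generation into 5 shares of $97,500. Qadir, Adaeze, and Marit each take $97,500. The 2 shares of the deceased (Ingrid and Rosa) are combined into a pool of $195,000.
That pool ($195,000) is divided at the grandchildren's generation equally among Mireille, Matthias, and Yara: $65,000 each.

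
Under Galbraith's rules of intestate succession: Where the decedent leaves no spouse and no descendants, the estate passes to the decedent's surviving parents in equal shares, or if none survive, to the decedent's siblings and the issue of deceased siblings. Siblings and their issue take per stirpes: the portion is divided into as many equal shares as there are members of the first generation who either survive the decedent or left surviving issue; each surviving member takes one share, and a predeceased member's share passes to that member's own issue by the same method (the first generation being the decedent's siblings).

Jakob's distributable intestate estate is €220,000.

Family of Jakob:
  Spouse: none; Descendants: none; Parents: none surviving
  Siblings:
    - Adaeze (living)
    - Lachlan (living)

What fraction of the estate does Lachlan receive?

Lachlan receives 1/2 of the estate.

The entire €220,000 passes to the siblings and their issue.
That amount (€220,000) is divided into 2 shares of €110,000: Adaeze and Lachlan each take €110,000.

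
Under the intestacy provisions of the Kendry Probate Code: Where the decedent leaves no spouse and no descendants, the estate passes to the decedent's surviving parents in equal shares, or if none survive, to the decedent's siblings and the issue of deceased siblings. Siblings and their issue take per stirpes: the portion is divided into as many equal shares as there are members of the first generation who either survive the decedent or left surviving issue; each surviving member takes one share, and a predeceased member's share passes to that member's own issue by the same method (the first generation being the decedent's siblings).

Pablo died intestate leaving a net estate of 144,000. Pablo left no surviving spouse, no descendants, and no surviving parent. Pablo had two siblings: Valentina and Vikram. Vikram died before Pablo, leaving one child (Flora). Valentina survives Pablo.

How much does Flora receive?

The entire 144,000 passes to the siblings and their issue.
That amount (144,000) is divided into 2 shares of 72,000: Valentina takes 72,000; Vikram's 72,000 share passes to Vikram's issue.
Vikram's share (72,000) passes entirely to Flora.

Flora receives 72,000.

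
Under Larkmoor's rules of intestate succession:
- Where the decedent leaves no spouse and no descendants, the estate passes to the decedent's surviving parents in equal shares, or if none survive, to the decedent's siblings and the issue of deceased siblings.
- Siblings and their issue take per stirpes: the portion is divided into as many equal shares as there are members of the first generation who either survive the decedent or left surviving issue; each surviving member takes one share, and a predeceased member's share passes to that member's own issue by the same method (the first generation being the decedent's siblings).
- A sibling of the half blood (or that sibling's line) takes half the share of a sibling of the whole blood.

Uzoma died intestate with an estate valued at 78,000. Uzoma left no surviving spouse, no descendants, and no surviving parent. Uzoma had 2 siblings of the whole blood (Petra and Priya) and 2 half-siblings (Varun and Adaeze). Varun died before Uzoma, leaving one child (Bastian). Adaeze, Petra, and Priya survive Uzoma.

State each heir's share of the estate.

The entire 78,000 passes to the siblings and their issue.
Counting each half-blood sibling's line as half a unit, there are 3 units in 78,000, so one unit is 26,000. Whole-blood lines (Petra and Priya) take 26,000 each; half-blood lines (Varun and Adaeze) take 13,000 each.
Varun's share (13,000) passes entirely to Bastian.

Bastian: 13,000; Adaeze: 13,000; Petra: 26,000; Priya: 26,000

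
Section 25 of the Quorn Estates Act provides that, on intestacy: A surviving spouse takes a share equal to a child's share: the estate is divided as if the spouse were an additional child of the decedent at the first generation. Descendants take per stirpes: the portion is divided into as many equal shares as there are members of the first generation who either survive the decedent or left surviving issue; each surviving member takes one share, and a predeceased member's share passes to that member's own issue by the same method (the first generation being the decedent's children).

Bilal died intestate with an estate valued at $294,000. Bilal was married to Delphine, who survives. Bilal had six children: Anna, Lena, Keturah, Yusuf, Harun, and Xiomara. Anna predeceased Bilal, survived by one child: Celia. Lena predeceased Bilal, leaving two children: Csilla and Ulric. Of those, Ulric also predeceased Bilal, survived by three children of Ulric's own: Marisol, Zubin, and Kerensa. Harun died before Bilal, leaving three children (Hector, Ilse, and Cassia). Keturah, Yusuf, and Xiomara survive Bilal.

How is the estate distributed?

The spouse counts as an additional share at the children's level, so there are 7 primary shares of $42,000. Delphine takes one such share ($42,000).
The children's combined portion ($252,000) is divided into 6 shares of $42,000: Keturah, Yusuf, and Xiomara each take $42,000; Anna's $42,000 share passes to Anna's issue; Lena's $42,000 share passes to Lena's issue; Harun's $42,000 share passes to Harun's issue.
Anna's share ($42,000) passes entirely to Celia.
Lena's share ($42,000) is divided into 2 shares of $21,000: Csilla takes $21,000; Ulric's $21,000 share passes to Ulric's issue.
Ulric's share ($21,000) is divided into 3 shares of $7,000: Marisol, Zubin, and Kerensa each take $7,000.
Harun's share ($42,000) is divided into 3 shares of $14,000: Hector, Ilse, and Cassia each take $14,000.

Delphine: $42,000; Celia: $42,000; Csilla: $21,000; Marisol: $7,000; Zubin: $7,000; Kerensa: $7,000; Keturah: $42,000; Yusuf: $42,000; Hector: $14,000; Ilse: $14,000; Cassia: $14,000; Xiomara: $42,000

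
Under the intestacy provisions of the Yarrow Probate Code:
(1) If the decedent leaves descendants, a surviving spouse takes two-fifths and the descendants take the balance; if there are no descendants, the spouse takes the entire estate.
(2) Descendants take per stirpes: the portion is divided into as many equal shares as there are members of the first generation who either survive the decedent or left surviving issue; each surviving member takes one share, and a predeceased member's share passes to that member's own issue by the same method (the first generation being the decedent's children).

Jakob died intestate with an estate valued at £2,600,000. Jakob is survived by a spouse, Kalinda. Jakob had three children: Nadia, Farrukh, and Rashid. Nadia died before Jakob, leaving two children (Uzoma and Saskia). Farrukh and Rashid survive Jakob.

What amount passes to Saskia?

Saskia receives £260,000.

Kalinda takes two-fifths of £2,600,000 = £1,040,000. The remaining £1,560,000 passes to the descendants.
The descendants' portion (£1,560,000) is divided into 3 shares of £520,000: Farrukh and Rashid each take £520,000; Nadia's £520,000 share passes to Nadia's issue.
Nadia's share (£520,000) is divided into 2 shares of £260,000: Uzoma and Saskia each take £260,000.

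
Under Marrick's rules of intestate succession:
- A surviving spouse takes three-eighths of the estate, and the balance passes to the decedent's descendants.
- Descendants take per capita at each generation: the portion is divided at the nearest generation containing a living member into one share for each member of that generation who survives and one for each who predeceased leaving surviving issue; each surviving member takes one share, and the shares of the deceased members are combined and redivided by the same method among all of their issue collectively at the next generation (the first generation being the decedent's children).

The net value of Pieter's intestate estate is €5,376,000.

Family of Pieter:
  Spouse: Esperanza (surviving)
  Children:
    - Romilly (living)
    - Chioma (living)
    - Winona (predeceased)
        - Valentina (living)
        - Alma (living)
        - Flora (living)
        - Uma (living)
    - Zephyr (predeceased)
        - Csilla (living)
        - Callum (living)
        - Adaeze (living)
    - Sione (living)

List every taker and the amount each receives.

Esperanza: €2,016,000; Romilly: €672,000; Chioma: €672,000; Valentina: €192,000; Alma: €192,000; Flora: €192,000; Uma: €192,000; Csilla: €192,000; Callum: €192,000; Adaeze: €192,000; Sione: €672,000

Esperanza takes three-eighths of €5,376,000 = €2,016,000. The remaining €3,360,000 passes to the descendants.
The descendants' portion (€3,360,000) is divided at the children's generation into 5 shares of €672,000. Romilly, Chioma, and Sione each take €672,000. The 2 shares of the deceased (Winona and Zephyr) are combined into a pool of €1,344,000.
That pool (€1,344,000) is divided at the grandchildren's generation equally among Valentina, Alma, Flora, Uma, Csilla, Callum, and Adaeze: €192,000 each.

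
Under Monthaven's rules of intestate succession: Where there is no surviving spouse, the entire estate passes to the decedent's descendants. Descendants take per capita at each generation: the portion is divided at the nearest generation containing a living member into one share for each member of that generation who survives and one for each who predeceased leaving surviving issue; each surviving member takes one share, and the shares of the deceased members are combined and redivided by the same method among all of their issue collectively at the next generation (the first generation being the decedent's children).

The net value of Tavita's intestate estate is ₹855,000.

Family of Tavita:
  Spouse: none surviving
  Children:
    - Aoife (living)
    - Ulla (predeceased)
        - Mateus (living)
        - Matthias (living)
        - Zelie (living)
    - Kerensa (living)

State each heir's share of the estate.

The entire ₹855,000 passes to the descendants.
That amount (₹855,000) is divided at the children's generation into 3 shares of ₹285,000. Aoife and Kerensa each take ₹285,000. The remaining share for the deceased Ulla (₹285,000) is carried to the next generation.
That pool (₹285,000) is divided at the grandchildren's generation equally among Mateus, Matthias, and Zelie: ₹95,000 each.

Aoife: ₹285,000; Mateus: ₹95,000; Matthias: ₹95,000; Zelie: ₹95,000; Kerensa: ₹285,000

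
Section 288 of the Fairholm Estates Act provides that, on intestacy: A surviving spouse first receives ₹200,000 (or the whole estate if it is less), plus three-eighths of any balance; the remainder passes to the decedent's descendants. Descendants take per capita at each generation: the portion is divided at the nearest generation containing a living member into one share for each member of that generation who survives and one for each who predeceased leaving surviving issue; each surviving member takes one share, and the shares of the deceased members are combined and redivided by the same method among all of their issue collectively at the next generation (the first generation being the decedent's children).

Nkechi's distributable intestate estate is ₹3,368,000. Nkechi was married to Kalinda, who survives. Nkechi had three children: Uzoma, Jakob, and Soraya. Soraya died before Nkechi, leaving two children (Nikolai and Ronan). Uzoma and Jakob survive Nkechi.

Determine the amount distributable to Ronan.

Ronan receives ₹330,000.

Kalinda first takes ₹200,000, leaving a balance of ₹3,168,000. Kalinda then takes three-eighths of the balance (₹1,188,000), for a total of ₹1,388,000. The remaining ₹1,980,000 passes to the descendants.
The descendants' portion (₹1,980,000) is divided at the children's generation into 3 shares of ₹660,000. Uzoma and Jakob each take ₹660,000. The remaining share for the deceased Soraya (₹660,000) is carried to the next generation.
That pool (₹660,000) is divided at the grandchildren's generation equally among Nikolai and Ronan: ₹330,000 each.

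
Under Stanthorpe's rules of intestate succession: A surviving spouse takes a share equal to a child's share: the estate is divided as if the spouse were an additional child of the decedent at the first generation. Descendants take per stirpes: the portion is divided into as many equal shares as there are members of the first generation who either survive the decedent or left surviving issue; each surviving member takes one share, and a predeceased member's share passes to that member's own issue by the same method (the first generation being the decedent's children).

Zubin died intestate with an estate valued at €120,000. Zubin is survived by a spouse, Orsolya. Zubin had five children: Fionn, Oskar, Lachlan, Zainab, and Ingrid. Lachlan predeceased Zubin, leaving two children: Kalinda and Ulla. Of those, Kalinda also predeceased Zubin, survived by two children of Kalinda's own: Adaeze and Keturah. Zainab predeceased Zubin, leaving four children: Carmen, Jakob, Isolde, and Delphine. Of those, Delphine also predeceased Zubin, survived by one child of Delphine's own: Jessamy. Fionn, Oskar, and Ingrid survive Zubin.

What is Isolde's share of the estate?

Isolde receives €5,000.

The spouse counts as an additional share at the children's level, so there are 6 primary shares of €20,000. Orsolya takes one such share (€20,000).
The children's combined portion (€100,000) is divided into 5 shares of €20,000: Fionn, Oskar, and Ingrid each take €20,000; Lachlan's €20,000 share passes to Lachlan's issue; Zainab's €20,000 share passes to Zainab's issue.
Lachlan's share (€20,000) is divided into 2 shares of €10,000: Ulla takes €10,000; Kalinda's €10,000 share passes to Kalinda's issue.
Kalinda's share (€10,000) is divided into 2 shares of €5,000: Adaeze and Keturah each take €5,000.
Zainab's share (€20,000) is divided into 4 shares of €5,000: Carmen, Jakob, and Isolde each take €5,000; Delphine's €5,000 share passes to Delphine's issue.
Delphine's share (€5,000) passes entirely to Jessamy.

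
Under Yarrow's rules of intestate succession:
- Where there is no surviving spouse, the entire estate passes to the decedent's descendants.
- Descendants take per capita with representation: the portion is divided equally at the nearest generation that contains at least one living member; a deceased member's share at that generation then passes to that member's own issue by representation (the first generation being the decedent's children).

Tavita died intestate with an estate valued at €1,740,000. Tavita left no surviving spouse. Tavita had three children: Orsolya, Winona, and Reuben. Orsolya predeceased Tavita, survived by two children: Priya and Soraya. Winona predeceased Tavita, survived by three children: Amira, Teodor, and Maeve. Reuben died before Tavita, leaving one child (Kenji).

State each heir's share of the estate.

Priya: €290,000; Soraya: €290,000; Amira: €290,000; Teodor: €290,000; Maeve: €290,000; Kenji: €290,000

The entire €1,740,000 passes to the descendants.
No child survives, so the initial division is made at the grandchildren's generation.
That amount (€1,740,000) is divided into 6 shares of €290,000: Priya, Soraya, Amira, Teodor, Maeve, and Kenji each take €290,000.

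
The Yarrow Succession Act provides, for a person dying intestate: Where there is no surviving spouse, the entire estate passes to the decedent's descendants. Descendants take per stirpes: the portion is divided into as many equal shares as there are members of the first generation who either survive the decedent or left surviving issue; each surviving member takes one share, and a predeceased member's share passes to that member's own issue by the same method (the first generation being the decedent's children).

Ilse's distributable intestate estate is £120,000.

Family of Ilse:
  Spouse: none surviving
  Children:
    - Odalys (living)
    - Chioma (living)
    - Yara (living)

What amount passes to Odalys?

The entire £120,000 passes to the descendants.
That amount (£120,000) is divided into 3 shares of £40,000: Odalys, Chioma, and Yara each take £40,000.

Odalys receives £40,000.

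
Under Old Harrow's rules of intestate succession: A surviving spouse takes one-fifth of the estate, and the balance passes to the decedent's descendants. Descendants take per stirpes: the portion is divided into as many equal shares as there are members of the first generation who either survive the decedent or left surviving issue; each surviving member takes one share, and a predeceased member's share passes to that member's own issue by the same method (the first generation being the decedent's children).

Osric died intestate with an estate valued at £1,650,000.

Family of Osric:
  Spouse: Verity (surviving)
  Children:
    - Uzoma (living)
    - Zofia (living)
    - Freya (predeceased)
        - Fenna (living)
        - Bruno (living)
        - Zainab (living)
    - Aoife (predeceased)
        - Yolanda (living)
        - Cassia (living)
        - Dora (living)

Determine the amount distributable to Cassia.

Cassia receives £110,000.

Verity takes one-fifth of £1,650,000 = £330,000. The remaining £1,320,000 passes to the descendants.
The descendants' portion (£1,320,000) is divided into 4 shares of £330,000: Uzoma and Zofia each take £330,000; Freya's £330,000 share passes to Freya's issue; Aoife's £330,000 share passes to Aoife's issue.
Freya's share (£330,000) is divided into 3 shares of £110,000: Fenna, Bruno, and Zainab each take £110,000.
Aoife's share (£330,000) is divided into 3 shares of £110,000: Yolanda, Cassia, and Dora each take £110,000.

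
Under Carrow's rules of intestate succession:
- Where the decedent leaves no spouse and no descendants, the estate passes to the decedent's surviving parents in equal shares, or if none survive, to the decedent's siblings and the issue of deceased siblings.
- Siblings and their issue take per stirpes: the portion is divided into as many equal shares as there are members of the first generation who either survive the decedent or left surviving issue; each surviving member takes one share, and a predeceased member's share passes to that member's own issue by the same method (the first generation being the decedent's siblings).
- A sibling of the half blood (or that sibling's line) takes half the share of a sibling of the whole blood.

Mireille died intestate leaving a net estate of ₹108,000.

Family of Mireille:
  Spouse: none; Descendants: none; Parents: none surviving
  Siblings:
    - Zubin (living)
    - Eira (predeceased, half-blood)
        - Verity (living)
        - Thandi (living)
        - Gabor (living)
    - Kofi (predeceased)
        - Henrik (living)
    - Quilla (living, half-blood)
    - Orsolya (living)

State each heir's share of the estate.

Zubin: ₹27,000; Verity: ₹4,500; Thandi: ₹4,500; Gabor: ₹4,500; Henrik: ₹27,000; Quilla: ₹13,500; Orsolya: ₹27,000

The entire ₹108,000 passes to the siblings and their issue.
Counting each half-blood sibling's line as half a unit, there are 4 units in ₹108,000, so one unit is ₹27,000. Whole-blood lines (Zubin, Kofi, and Orsolya) take ₹27,000 each; half-blood lines (Eira and Quilla) take ₹13,500 each.
Eira's share (₹13,500) is divided into 3 shares of ₹4,500: Verity, Thandi, and Gabor each take ₹4,500.
Kofi's share (₹27,000) passes entirely to Henrik.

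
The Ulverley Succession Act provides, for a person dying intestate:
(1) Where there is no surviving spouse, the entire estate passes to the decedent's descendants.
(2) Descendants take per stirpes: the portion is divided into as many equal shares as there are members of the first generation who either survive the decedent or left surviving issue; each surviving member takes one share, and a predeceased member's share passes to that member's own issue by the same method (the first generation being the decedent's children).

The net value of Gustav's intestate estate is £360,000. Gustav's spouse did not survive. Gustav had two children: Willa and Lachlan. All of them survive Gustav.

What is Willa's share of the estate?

Willa receives £180,000.

The entire £360,000 passes to the descendants.
That amount (£360,000) is divided into 2 shares of £180,000: Willa and Lachlan each take £180,000.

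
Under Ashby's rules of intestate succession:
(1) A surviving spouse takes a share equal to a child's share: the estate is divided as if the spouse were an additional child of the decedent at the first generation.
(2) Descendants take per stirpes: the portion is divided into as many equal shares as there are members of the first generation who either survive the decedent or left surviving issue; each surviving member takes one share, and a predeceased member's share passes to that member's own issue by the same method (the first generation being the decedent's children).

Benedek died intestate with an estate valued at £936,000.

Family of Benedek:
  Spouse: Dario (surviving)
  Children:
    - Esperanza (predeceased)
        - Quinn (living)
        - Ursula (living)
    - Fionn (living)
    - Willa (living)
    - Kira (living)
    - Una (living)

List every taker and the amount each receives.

The spouse counts as an additional share at the children's level, so there are 6 primary shares of £156,000. Dario takes one such share (£156,000).
The children's combined portion (£780,000) is divided into 5 shares of £156,000: Fionn, Willa, Kira, and Una each take £156,000; Esperanza's £156,000 share passes to Esperanza's issue.
Esperanza's share (£156,000) is divided into 2 shares of £78,000: Quinn and Ursula each take £78,000.

Dario: £156,000; Quinn: £78,000; Ursula: £78,000; Fionn: £156,000; Willa: £156,000; Kira: £156,000; Una: £156,000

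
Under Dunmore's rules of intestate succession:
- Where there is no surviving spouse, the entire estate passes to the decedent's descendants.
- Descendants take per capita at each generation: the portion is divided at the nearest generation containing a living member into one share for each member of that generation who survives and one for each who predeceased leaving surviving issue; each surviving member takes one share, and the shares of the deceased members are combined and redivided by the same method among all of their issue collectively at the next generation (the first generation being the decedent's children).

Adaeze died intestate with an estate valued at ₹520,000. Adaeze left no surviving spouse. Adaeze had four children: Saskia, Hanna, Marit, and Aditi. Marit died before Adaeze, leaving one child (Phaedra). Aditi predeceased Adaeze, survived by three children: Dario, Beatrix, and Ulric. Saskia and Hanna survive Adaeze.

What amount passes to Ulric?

The entire ₹520,000 passes to the descendants.
That amount (₹520,000) is divided at the children's generation into 4 shares of ₹130,000. Saskia and Hanna each take ₹130,000. The 2 shares of the deceased (Marit and Aditi) are combined into a pool of ₹260,000.
That pool (₹260,000) is divided at the grandchildren's generation equally among Phaedra, Dario, Beatrix, and Ulric: ₹65,000 each.

Ulric receives ₹65,000.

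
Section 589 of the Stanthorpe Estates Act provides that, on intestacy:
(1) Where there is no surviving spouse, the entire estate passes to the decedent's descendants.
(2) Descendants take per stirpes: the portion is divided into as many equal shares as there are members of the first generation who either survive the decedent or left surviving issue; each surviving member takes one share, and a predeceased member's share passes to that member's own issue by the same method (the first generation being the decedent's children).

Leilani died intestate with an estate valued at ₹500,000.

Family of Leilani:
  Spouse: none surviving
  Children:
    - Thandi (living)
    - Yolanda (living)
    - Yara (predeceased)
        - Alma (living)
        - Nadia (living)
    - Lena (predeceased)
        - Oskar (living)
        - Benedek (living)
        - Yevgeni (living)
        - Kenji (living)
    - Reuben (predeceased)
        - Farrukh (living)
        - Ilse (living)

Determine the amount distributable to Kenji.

Kenji receives ₹25,000.

The entire ₹500,000 passes to the descendants.
That amount (₹500,000) is divided into 5 shares of ₹100,000: Thandi and Yolanda each take ₹100,000; Yara's ₹100,000 share passes to Yara's issue; Lena's ₹100,000 share passes to Lena's issue; Reuben's ₹100,000 share passes to Reuben's issue.
Yara's share (₹100,000) is divided into 2 shares of ₹50,000: Alma and Nadia each take ₹50,000.
Lena's share (₹100,000) is divided into 4 shares of ₹25,000: Oskar, Benedek, Yevgeni, and Kenji each take ₹25,000.
Reuben's share (₹100,000) is divided into 2 shares of ₹50,000: Farrukh and Ilse each take ₹50,000.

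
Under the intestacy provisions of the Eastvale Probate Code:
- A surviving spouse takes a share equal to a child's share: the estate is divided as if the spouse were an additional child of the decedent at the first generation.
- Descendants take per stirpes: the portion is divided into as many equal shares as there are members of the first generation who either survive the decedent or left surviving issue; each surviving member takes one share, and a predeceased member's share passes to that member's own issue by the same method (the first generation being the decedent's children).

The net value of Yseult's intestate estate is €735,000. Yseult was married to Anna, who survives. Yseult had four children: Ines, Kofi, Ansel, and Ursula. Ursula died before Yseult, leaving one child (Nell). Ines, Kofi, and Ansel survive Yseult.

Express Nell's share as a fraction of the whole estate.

Nell receives 1/5 of the estate.

The spouse counts as an additional share at the children's level, so there are 5 primary shares of €147,000. Anna takes one such share (€147,000).
The children's combined portion (€588,000) is divided into 4 shares of €147,000: Ines, Kofi, and Ansel each take €147,000; Ursula's €147,000 share passes to Ursula's issue.
Ursula's share (€147,000) passes entirely to Nell.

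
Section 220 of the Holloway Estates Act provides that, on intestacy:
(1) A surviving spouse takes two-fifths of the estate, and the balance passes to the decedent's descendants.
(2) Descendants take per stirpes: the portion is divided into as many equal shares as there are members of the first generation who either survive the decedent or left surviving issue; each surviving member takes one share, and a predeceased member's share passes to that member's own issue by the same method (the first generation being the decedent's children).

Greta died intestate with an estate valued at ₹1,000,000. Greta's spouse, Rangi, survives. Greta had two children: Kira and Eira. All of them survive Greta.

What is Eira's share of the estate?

Rangi takes two-fifths of ₹1,000,000 = ₹400,000. The remaining ₹600,000 passes to the descendants.
The descendants' portion (₹600,000) is divided into 2 shares of ₹300,000: Kira and Eira each take ₹300,000.

Eira receives ₹300,000.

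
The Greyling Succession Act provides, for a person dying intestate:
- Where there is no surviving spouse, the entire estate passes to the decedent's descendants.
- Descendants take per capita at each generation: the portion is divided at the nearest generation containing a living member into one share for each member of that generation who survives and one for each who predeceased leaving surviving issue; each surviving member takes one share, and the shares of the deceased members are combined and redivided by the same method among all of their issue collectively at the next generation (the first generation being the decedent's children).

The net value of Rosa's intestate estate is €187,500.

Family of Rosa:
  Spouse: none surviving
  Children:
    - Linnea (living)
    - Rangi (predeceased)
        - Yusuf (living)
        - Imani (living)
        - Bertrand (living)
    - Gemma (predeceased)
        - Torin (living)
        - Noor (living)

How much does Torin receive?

The entire €187,500 passes to the descendants.
That amount (€187,500) is divided at the children's generation into 3 shares of €62,500. Linnea takes €62,500. The 2 shares of the deceased (Rangi and Gemma) are combined into a pool of €125,000.
That pool (€125,000) is divided at the grandchildren's generation equally among Yusuf, Imani, Bertrand, Torin, and Noor: €25,000 each.

Torin receives €25,000.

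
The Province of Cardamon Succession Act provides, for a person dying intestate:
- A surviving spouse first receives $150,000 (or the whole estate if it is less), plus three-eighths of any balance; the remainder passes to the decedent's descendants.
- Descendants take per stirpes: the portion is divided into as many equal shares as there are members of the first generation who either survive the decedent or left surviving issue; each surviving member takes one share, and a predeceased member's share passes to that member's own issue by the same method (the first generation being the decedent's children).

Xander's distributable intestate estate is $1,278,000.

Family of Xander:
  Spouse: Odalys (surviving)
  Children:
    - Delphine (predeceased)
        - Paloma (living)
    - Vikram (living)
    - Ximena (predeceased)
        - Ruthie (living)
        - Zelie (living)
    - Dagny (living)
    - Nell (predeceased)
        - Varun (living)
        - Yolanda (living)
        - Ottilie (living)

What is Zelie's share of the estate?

Odalys first takes $150,000, leaving a balance of $1,128,000. Odalys then takes three-eighths of the balance ($423,000), for a total of $573,000. The remaining $705,000 passes to the descendants.
The descendants' portion ($705,000) is divided into 5 shares of $141,000: Vikram and Dagny each take $141,000; Delphine's $141,000 share passes to Delphine's issue; Ximena's $141,000 share passes to Ximena's issue; Nell's $141,000 share passes to Nell's issue.
Delphine's share ($141,000) passes entirely to Paloma.
Ximena's share ($141,000) is divided into 2 shares of $70,500: Ruthie and Zelie each take $70,500.
Nell's share ($141,000) is divided into 3 shares of $47,000: Varun, Yolanda, and Ottilie each take $47,000.

Zelie receives $70,500.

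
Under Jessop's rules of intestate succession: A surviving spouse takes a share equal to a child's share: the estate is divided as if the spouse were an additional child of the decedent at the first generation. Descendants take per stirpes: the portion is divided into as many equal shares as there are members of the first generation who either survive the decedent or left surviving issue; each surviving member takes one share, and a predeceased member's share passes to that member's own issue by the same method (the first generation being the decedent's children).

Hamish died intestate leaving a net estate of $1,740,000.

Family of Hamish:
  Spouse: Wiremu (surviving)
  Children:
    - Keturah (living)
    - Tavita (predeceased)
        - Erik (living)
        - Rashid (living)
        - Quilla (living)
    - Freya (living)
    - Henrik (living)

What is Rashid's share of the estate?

The spouse counts as an additional share at the children's level, so there are 5 primary shares of $348,000. Wiremu takes one such share ($348,000).
The children's combined portion ($1,392,000) is divided into 4 shares of $348,000: Keturah, Freya, and Henrik each take $348,000; Tavita's $348,000 share passes to Tavita's issue.
Tavita's share ($348,000) is divided into 3 shares of $116,000: Erik, Rashid, and Quilla each take $116,000.

Rashid receives $116,000.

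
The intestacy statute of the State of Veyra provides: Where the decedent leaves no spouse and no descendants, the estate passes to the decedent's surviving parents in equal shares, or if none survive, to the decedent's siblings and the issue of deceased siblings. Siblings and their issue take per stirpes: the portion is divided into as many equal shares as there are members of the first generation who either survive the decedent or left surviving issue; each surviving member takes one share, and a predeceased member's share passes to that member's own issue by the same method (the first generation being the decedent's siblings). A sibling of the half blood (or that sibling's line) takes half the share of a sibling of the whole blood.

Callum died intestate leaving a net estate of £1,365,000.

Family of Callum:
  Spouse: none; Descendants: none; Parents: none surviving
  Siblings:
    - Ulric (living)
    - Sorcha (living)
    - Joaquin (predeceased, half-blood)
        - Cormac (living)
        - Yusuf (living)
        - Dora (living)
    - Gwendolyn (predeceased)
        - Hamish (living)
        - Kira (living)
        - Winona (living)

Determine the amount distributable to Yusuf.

Yusuf receives £65,000.

The entire £1,365,000 passes to the siblings and their issue.
Counting each half-blood sibling's line as half a unit, there are 7/2 units in £1,365,000, so one unit is £390,000. Whole-blood lines (Ulric, Sorcha, and Gwendolyn) take £390,000 each; half-blood lines (Joaquin) take £195,000 each.
Joaquin's share (£195,000) is divided into 3 shares of £65,000: Cormac, Yusuf, and Dora each take £65,000.
Gwendolyn's share (£390,000) is divided into 3 shares of £130,000: Hamish, Kira, and Winona each take £130,000.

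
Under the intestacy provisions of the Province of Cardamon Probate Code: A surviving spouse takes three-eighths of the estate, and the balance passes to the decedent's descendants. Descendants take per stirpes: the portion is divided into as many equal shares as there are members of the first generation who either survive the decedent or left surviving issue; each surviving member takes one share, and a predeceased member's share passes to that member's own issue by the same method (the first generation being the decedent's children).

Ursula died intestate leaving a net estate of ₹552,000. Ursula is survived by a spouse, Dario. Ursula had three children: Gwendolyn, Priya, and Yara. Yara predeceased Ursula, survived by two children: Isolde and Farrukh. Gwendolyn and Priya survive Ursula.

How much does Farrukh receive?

Dario takes three-eighths of ₹552,000 = ₹207,000. The remaining ₹345,000 passes to the descendants.
The descendants' portion (₹345,000) is divided into 3 shares of ₹115,000: Gwendolyn and Priya each take ₹115,000; Yara's ₹115,000 share passes to Yara's issue.
Yara's share (₹115,000) is divided into 2 shares of ₹57,500: Isolde and Farrukh each take ₹57,500.

Farrukh receives ₹57,500.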